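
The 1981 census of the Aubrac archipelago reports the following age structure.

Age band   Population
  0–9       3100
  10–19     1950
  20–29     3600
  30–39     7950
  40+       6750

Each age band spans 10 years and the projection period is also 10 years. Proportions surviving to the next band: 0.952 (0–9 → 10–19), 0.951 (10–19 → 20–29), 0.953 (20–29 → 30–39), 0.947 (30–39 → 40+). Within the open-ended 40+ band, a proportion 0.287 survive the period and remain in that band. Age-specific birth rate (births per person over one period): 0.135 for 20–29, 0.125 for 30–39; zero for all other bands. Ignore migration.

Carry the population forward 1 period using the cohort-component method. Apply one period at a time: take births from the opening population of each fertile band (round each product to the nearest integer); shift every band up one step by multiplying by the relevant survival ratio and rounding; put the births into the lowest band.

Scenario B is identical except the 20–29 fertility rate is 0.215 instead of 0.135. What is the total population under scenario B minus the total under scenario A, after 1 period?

288

Period 1:
Births: 3600 × 0.135 = 486  |  7950 × 0.125 = 994 → 1480
10–19: 3100 × 0.952 = 2951
20–29: 1950 × 0.951 = 1854
30–39: 3600 × 0.953 = 3431
40+: 7950 × 0.947 + 6750 × 0.287 = 7529 + 1937 = 9466
End of period: [1480, 2951, 1854, 3431, 9466]
Scenario A total after 1 period: 19182
Scenario B projection —
Period 1:
Births: 3600 × 0.215 = 774  |  7950 × 0.125 = 994 → 1768
10–19: 3100 × 0.952 = 2951
20–29: 1950 × 0.951 = 1854
30–39: 3600 × 0.953 = 3431
40+: 7950 × 0.947 + 6750 × 0.287 = 7529 + 1937 = 9466
End of period: [1768, 2951, 1854, 3431, 9466]
Scenario B total after 1 period: 19470
Difference B − A = 19470 − 19182 = 288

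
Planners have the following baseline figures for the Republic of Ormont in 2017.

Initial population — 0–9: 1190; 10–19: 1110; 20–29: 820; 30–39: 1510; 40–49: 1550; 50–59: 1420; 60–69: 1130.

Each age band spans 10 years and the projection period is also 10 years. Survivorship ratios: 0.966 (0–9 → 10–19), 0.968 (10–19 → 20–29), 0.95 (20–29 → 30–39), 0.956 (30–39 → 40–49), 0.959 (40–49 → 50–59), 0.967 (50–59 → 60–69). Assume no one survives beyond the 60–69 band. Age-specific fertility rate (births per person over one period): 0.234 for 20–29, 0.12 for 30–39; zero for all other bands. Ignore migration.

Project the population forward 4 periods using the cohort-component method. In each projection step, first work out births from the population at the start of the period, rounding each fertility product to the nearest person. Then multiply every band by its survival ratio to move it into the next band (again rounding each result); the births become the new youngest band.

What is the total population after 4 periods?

3864

Numbering the bands 1..7 from youngest to oldest:
After projecting period 1:
Births: 820 * 0.234 = 192  |  1510 * 0.12 = 181 → 373
Band 2: 1190 * 0.966 = 1150
Band 3: 1110 * 0.968 = 1074
Band 4: 820 * 0.95 = 779
Band 5: 1510 * 0.956 = 1444
Band 6: 1550 * 0.959 = 1486
Band 7: 1420 * 0.967 = 1373
End of period: [373, 1150, 1074, 779, 1444, 1486, 1373]
After projecting period 2:
Births: 1074 * 0.234 = 251  |  779 * 0.12 = 93 → 344
Band 2: 373 * 0.966 = 360
Band 3: 1150 * 0.968 = 1113
Band 4: 1074 * 0.95 = 1020
Band 5: 779 * 0.956 = 745
Band 6: 1444 * 0.959 = 1385
Band 7: 1486 * 0.967 = 1437
End of period: [344, 360, 1113, 1020, 745, 1385, 1437]
After projecting period 3:
Births: 1113 * 0.234 = 260  |  1020 * 0.12 = 122 → 382
Band 2: 344 * 0.966 = 332
Band 3: 360 * 0.968 = 348
Band 4: 1113 * 0.95 = 1057
Band 5: 1020 * 0.956 = 975
Band 6: 745 * 0.959 = 714
Band 7: 1385 * 0.967 = 1339
End of period: [382, 332, 348, 1057, 975, 714, 1339]
After projecting period 4:
Births: 348 * 0.234 = 81  |  1057 * 0.12 = 127 → 208
Band 2: 382 * 0.966 = 369
Band 3: 332 * 0.968 = 321
Band 4: 348 * 0.95 = 331
Band 5: 1057 * 0.956 = 1010
Band 6: 975 * 0.959 = 935
Band 7: 714 * 0.967 = 690
End of period: [208, 369, 321, 331, 1010, 935, 690]
Total after period 4: 208 + 369 + 321 + 331 + 1010 + 935 + 690 = 3864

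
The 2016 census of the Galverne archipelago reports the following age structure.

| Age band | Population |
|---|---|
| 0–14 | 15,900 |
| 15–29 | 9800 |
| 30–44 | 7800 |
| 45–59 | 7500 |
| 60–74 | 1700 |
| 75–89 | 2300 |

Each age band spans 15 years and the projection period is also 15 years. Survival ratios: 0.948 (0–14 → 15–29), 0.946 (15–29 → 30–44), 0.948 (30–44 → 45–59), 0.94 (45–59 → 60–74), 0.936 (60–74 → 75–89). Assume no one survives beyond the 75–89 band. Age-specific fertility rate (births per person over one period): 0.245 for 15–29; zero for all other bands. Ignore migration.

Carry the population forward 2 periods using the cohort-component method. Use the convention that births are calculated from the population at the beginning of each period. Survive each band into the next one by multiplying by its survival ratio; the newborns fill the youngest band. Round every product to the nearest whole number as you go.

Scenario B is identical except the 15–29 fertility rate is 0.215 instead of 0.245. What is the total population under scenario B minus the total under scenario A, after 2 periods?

[period 1]
Births: 9800 × 0.245 = 2401
15–29: 15900 × 0.948 = 15073
30–44: 9800 × 0.946 = 9271
45–59: 7800 × 0.948 = 7394
60–74: 7500 × 0.94 = 7050
75–89: 1700 × 0.936 = 1591
End of period: [2401, 15073, 9271, 7394, 7050, 1591]
[period 2]
Births: 15073 × 0.245 = 3693
15–29: 2401 × 0.948 = 2276
30–44: 15073 × 0.946 = 14259
45–59: 9271 × 0.948 = 8789
60–74: 7394 × 0.94 = 6950
75–89: 7050 × 0.936 = 6599
End of period: [3693, 2276, 14259, 8789, 6950, 6599]
Scenario A total after 2 periods: 42566
Scenario B projection —
[period 1]
Births: 9800 × 0.215 = 2107
15–29: 15900 × 0.948 = 15073
30–44: 9800 × 0.946 = 9271
45–59: 7800 × 0.948 = 7394
60–74: 7500 × 0.94 = 7050
75–89: 1700 × 0.936 = 1591
End of period: [2107, 15073, 9271, 7394, 7050, 1591]
[period 2]
Births: 15073 × 0.215 = 3241
15–29: 2107 × 0.948 = 1997
30–44: 15073 × 0.946 = 14259
45–59: 9271 × 0.948 = 8789
60–74: 7394 × 0.94 = 6950
75–89: 7050 × 0.936 = 6599
End of period: [3241, 1997, 14259, 8789, 6950, 6599]
Scenario B total after 2 periods: 41835
Difference B − A = 41835 − 42566 = -731

-731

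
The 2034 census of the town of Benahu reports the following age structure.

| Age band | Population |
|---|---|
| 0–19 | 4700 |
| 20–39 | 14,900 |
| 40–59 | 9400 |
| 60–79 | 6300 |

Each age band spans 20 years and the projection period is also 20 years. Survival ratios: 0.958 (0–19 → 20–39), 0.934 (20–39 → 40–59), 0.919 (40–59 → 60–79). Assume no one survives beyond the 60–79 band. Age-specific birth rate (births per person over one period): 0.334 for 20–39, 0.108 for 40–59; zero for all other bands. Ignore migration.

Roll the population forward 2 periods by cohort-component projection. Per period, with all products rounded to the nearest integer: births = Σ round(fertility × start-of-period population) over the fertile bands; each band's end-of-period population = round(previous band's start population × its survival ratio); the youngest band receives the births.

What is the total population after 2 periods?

After projecting period 1:
Births: 14900 × 0.334 = 4977, 9400 × 0.108 = 1015 — total 5992
20–39: 4700 × 0.958 = 4503
40–59: 14900 × 0.934 = 13917
60–79: 9400 × 0.919 = 8639
Giving 5992 / 4503 / 13917 / 8639.
After projecting period 2:
Births: 4503 × 0.334 = 1504, 13917 × 0.108 = 1503 — total 3007
20–39: 5992 × 0.958 = 5740
40–59: 4503 × 0.934 = 4206
60–79: 13917 × 0.919 = 12790
Giving 3007 / 5740 / 4206 / 12790.
Total after period 2: 3007 + 5740 + 4206 + 12790 = 25743

25743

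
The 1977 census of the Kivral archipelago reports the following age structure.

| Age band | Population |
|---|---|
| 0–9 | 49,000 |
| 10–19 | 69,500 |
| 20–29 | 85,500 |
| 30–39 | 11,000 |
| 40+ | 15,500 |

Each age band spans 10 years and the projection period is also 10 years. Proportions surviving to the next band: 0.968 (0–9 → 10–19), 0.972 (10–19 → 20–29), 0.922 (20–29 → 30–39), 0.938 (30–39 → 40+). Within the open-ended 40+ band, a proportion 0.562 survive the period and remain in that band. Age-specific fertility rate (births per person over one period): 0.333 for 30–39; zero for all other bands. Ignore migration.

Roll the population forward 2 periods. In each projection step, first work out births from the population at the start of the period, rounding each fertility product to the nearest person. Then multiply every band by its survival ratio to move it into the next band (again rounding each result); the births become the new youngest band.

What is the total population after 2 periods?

Numbering the bands 1..5 from youngest to oldest:
[period 1]
Births: 11000 * 0.333 = 3663
Band 2: 49000 * 0.968 = 47432
Band 3: 69500 * 0.972 = 67554
Band 4: 85500 * 0.922 = 78831
Band 5: 11000 * 0.938 + 15500 * 0.562 = 10318 + 8711 = 19029
Population now: 0–9=3663, 10–19=47432, 20–29=67554, 30–39=78831, 40+=19029
[period 2]
Births: 78831 * 0.333 = 26251
Band 2: 3663 * 0.968 = 3546
Band 3: 47432 * 0.972 = 46104
Band 4: 67554 * 0.922 = 62285
Band 5: 78831 * 0.938 + 19029 * 0.562 = 73943 + 10694 = 84637
Population now: 0–9=26251, 10–19=3546, 20–29=46104, 30–39=62285, 40+=84637
Total after period 2: 26251 + 3546 + 46104 + 62285 + 84637 = 222823

222823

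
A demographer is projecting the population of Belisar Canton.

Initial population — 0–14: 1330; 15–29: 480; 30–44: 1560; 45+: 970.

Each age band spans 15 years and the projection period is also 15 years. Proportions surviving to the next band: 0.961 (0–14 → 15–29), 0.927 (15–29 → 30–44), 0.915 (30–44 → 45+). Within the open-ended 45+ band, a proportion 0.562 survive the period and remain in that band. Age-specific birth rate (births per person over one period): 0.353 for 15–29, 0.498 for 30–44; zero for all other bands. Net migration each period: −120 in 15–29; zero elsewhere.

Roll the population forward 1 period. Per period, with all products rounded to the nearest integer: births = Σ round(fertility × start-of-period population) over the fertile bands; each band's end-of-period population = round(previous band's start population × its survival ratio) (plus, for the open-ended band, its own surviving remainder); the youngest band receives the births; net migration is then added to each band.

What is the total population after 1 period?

4521

Period 1.
Births: 480 * 0.353 = 169 ; 1560 * 0.498 = 777 → 946
15–29: 1330 * 0.961 = 1278
30–44: 480 * 0.927 = 445
45+: 1560 * 0.915 + 970 * 0.562 = 1427 + 545 = 1972
Net migration: 15–29 − 120 → 1158
End of period: [946, 1158, 445, 1972]
Total after period 1: 946 + 1158 + 445 + 1972 = 4521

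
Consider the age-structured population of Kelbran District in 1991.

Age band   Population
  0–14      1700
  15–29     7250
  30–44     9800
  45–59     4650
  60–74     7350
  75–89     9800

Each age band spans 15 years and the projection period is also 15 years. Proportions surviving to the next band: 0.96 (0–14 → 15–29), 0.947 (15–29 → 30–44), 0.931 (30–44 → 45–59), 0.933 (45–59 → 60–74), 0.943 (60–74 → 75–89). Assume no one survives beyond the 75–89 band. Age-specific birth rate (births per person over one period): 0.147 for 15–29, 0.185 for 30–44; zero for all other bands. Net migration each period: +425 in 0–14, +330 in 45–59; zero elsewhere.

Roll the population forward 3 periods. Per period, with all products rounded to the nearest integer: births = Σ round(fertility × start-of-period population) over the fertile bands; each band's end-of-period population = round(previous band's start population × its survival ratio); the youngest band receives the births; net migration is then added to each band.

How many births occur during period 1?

Let band 1 be 0–14 through band 6 = 75–89.
[period 1]
Births: 7250 × 0.147 = 1066  |  9800 × 0.185 = 1813 ⇒ total 2879
Band 2: 1700 × 0.96 = 1632
Band 3: 7250 × 0.947 = 6866
Band 4: 9800 × 0.931 = 9124
Band 5: 4650 × 0.933 = 4338
Band 6: 7350 × 0.943 = 6931
Net migration: Band 1 + 425 → 3304; Band 4 + 330 → 9454
Giving 3304 / 1632 / 6866 / 9454 / 4338 / 6931.

2879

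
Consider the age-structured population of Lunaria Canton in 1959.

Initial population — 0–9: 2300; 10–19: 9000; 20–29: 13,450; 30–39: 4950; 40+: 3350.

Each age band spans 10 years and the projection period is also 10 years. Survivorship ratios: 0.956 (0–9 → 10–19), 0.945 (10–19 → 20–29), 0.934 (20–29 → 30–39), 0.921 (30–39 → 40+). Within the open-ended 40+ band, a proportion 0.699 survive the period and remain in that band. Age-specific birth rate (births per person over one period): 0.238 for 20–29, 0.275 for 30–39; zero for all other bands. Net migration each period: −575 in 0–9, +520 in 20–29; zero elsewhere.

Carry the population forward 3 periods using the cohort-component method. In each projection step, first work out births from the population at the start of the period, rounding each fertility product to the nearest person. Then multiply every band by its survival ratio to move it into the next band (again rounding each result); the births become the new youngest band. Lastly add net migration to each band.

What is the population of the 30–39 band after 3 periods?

— Period 1 —
Births: 13450 × 0.238 = 3201, 4950 × 0.275 = 1361 ⇒ total 4562
10–19: 2300 × 0.956 = 2199
20–29: 9000 × 0.945 = 8505
30–39: 13450 × 0.934 = 12562
40+: 4950 × 0.921 + 3350 × 0.699 = 4559 + 2342 = 6901
Net migration: 0–9 − 575 → 3987; 20–29 + 520 → 9025
Population now: 0–9=3987, 10–19=2199, 20–29=9025, 30–39=12562, 40+=6901
— Period 2 —
Births: 9025 × 0.238 = 2148, 12562 × 0.275 = 3455 ⇒ total 5603
10–19: 3987 × 0.956 = 3812
20–29: 2199 × 0.945 = 2078
30–39: 9025 × 0.934 = 8429
40+: 12562 × 0.921 + 6901 × 0.699 = 11570 + 4824 = 16394
Net migration: 0–9 − 575 → 5028; 20–29 + 520 → 2598
Population now: 0–9=5028, 10–19=3812, 20–29=2598, 30–39=8429, 40+=16394
— Period 3 —
Births: 2598 × 0.238 = 618, 8429 × 0.275 = 2318 ⇒ total 2936
10–19: 5028 × 0.956 = 4807
20–29: 3812 × 0.945 = 3602
30–39: 2598 × 0.934 = 2427
40+: 8429 × 0.921 + 16394 × 0.699 = 7763 + 11459 = 19222
Net migration: 0–9 − 575 → 2361; 20–29 + 520 → 4122
Population now: 0–9=2361, 10–19=4807, 20–29=4122, 30–39=2427, 40+=19222

2427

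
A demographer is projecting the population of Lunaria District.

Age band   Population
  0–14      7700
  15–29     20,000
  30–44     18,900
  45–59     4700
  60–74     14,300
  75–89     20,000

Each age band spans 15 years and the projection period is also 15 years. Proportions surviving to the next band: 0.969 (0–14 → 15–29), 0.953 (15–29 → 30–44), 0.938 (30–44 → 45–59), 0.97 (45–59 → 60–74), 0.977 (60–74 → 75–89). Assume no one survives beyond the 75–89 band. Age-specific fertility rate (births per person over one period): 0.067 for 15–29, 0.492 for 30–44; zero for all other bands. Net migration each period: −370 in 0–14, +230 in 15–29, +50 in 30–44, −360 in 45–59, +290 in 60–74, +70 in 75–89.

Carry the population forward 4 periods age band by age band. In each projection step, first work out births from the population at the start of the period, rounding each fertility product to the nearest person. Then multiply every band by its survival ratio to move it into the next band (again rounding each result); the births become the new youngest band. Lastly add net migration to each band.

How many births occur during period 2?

After projecting period 1:
Births: 20000 × 0.067 = 1340 ; 18900 × 0.492 = 9299 ⇒ total 10639
15–29: 7700 × 0.969 = 7461
30–44: 20000 × 0.953 = 19060
45–59: 18900 × 0.938 = 17728
60–74: 4700 × 0.97 = 4559
75–89: 14300 × 0.977 = 13971
Net migration: 0–14 − 370 → 10269; 15–29 + 230 → 7691; 30–44 + 50 → 19110; 45–59 − 360 → 17368; 60–74 + 290 → 4849; 75–89 + 70 → 14041
Giving 10269 / 7691 / 19110 / 17368 / 4849 / 14041.
After projecting period 2:
Births: 7691 × 0.067 = 515 ; 19110 × 0.492 = 9402 ⇒ total 9917
15–29: 10269 × 0.969 = 9951
30–44: 7691 × 0.953 = 7330
45–59: 19110 × 0.938 = 17925
60–74: 17368 × 0.97 = 16847
75–89: 4849 × 0.977 = 4737
Net migration: 0–14 − 370 → 9547; 15–29 + 230 → 10181; 30–44 + 50 → 7380; 45–59 − 360 → 17565; 60–74 + 290 → 17137; 75–89 + 70 → 4807
Giving 9547 / 10181 / 7380 / 17565 / 17137 / 4807.

9917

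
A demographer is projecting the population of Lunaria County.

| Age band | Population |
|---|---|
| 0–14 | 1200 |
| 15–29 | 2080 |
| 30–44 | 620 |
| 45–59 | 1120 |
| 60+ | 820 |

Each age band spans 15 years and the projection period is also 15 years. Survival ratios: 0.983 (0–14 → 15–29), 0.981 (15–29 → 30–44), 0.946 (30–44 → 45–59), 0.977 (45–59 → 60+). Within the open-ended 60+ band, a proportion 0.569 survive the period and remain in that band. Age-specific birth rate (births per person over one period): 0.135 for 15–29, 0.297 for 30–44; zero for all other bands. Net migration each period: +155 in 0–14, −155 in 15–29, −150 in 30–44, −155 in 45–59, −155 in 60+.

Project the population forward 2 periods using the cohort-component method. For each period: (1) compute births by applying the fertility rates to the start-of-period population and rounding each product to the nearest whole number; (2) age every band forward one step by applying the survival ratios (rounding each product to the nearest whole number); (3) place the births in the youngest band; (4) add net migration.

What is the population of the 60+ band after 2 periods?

1067

— Period 1 —
Births: 2080 × 0.135 = 281, 620 × 0.297 = 184 → total 465
15–29: 1200 × 0.983 = 1180
30–44: 2080 × 0.981 = 2040
45–59: 620 × 0.946 = 587
60+: 1120 × 0.977 + 820 × 0.569 = 1094 + 467 = 1561
Net migration: 0–14 + 155 → 620; 15–29 − 155 → 1025; 30–44 − 150 → 1890; 45–59 − 155 → 432; 60+ − 155 → 1406
→ [620, 1025, 1890, 432, 1406]
— Period 2 —
Births: 1025 × 0.135 = 138, 1890 × 0.297 = 561 → total 699
15–29: 620 × 0.983 = 609
30–44: 1025 × 0.981 = 1006
45–59: 1890 × 0.946 = 1788
60+: 432 × 0.977 + 1406 × 0.569 = 422 + 800 = 1222
Net migration: 0–14 + 155 → 854; 15–29 − 155 → 454; 30–44 − 150 → 856; 45–59 − 155 → 1633; 60+ − 155 → 1067
→ [854, 454, 856, 1633, 1067]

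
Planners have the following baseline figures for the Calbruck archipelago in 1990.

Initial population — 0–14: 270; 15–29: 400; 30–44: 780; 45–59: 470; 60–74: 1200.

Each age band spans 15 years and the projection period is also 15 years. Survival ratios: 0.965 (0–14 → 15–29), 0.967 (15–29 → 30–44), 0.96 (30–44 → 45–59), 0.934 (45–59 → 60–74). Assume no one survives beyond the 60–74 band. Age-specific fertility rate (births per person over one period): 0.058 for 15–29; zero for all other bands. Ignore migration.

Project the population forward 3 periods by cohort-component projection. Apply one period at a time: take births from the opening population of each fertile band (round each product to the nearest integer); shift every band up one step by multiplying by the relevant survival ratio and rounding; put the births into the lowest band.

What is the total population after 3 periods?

625

Let group 1 be 0–14 through group 5 = 60–74.
After projecting period 1:
Births: 400 × 0.058 = 23
Group 2: 270 × 0.965 = 261
Group 3: 400 × 0.967 = 387
Group 4: 780 × 0.96 = 749
Group 5: 470 × 0.934 = 439
→ [23, 261, 387, 749, 439]
After projecting period 2:
Births: 261 × 0.058 = 15
Group 2: 23 × 0.965 = 22
Group 3: 261 × 0.967 = 252
Group 4: 387 × 0.96 = 372
Group 5: 749 × 0.934 = 700
→ [15, 22, 252, 372, 700]
After projecting period 3:
Births: 22 × 0.058 = 1
Group 2: 15 × 0.965 = 14
Group 3: 22 × 0.967 = 21
Group 4: 252 × 0.96 = 242
Group 5: 372 × 0.934 = 347
→ [1, 14, 21, 242, 347]
Total after period 3: 1 + 14 + 21 + 242 + 347 = 625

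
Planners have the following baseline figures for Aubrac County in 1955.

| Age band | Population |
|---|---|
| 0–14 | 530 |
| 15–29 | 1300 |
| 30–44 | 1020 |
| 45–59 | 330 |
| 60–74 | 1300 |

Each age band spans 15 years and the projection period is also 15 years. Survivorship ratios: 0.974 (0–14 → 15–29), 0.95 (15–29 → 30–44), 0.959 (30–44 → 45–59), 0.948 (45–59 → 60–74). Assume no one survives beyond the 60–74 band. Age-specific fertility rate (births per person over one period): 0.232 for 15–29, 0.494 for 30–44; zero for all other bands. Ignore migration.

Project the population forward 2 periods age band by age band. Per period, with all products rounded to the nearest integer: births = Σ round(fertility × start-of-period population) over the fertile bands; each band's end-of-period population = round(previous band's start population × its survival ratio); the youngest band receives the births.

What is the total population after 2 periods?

Let group 1 be 0–14 through group 5 = 60–74.
— Period 1 —
Births: 1300 × 0.232 = 302 ; 1020 × 0.494 = 504 → total 806
Group 2: 530 × 0.974 = 516
Group 3: 1300 × 0.95 = 1235
Group 4: 1020 × 0.959 = 978
Group 5: 330 × 0.948 = 313
Giving 806 / 516 / 1235 / 978 / 313.
— Period 2 —
Births: 516 × 0.232 = 120 ; 1235 × 0.494 = 610 → total 730
Group 2: 806 × 0.974 = 785
Group 3: 516 × 0.95 = 490
Group 4: 1235 × 0.959 = 1184
Group 5: 978 × 0.948 = 927
Giving 730 / 785 / 490 / 1184 / 927.
Total after period 2: 730 + 785 + 490 + 1184 + 927 = 4116

4116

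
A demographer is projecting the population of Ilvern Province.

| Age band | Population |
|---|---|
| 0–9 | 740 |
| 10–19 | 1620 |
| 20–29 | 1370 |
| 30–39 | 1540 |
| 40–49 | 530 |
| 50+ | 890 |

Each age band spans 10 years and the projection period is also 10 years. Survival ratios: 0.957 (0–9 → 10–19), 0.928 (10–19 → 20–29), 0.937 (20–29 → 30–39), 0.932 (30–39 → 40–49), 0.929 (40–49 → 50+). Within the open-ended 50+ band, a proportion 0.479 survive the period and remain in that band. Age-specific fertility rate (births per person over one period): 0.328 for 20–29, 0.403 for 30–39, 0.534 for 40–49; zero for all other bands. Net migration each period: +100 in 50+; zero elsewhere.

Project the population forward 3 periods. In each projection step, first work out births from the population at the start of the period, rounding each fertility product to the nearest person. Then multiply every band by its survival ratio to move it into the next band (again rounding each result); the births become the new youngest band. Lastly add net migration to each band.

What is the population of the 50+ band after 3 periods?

2132

— Period 1 —
Births: 1370 × 0.328 = 449, 1540 × 0.403 = 621, 530 × 0.534 = 283 — total 1353
10–19: 740 × 0.957 = 708
20–29: 1620 × 0.928 = 1503
30–39: 1370 × 0.937 = 1284
40–49: 1540 × 0.932 = 1435
50+: 530 × 0.929 + 890 × 0.479 = 492 + 426 = 918
Net migration: 50+ + 100 → 1018
Giving 1353 / 708 / 1503 / 1284 / 1435 / 1018.
— Period 2 —
Births: 1503 × 0.328 = 493, 1284 × 0.403 = 517, 1435 × 0.534 = 766 — total 1776
10–19: 1353 × 0.957 = 1295
20–29: 708 × 0.928 = 657
30–39: 1503 × 0.937 = 1408
40–49: 1284 × 0.932 = 1197
50+: 1435 × 0.929 + 1018 × 0.479 = 1333 + 488 = 1821
Net migration: 50+ + 100 → 1921
Giving 1776 / 1295 / 657 / 1408 / 1197 / 1921.
— Period 3 —
Births: 657 × 0.328 = 215, 1408 × 0.403 = 567, 1197 × 0.534 = 639 — total 1421
10–19: 1776 × 0.957 = 1700
20–29: 1295 × 0.928 = 1202
30–39: 657 × 0.937 = 616
40–49: 1408 × 0.932 = 1312
50+: 1197 × 0.929 + 1921 × 0.479 = 1112 + 920 = 2032
Net migration: 50+ + 100 → 2132
Giving 1421 / 1700 / 1202 / 616 / 1312 / 2132.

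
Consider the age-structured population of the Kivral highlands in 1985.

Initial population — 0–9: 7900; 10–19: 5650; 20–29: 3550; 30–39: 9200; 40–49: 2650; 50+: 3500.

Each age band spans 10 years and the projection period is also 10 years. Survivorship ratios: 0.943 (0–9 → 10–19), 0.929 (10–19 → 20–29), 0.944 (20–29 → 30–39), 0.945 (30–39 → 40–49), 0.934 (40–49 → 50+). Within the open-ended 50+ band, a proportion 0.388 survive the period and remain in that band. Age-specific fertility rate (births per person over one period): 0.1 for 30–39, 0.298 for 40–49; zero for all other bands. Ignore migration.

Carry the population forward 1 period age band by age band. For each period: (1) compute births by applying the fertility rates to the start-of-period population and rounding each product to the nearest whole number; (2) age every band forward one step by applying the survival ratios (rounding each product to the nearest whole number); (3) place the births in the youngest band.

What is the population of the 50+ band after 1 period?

Numbering the bands 1..6 from youngest to oldest:
[period 1]
Births: 9200 * 0.1 = 920 ; 2650 * 0.298 = 790 → total 1710
Band 2: 7900 * 0.943 = 7450
Band 3: 5650 * 0.929 = 5249
Band 4: 3550 * 0.944 = 3351
Band 5: 9200 * 0.945 = 8694
Band 6: 2650 * 0.934 + 3500 * 0.388 = 2475 + 1358 = 3833
Population now: 0–9=1710, 10–19=7450, 20–29=5249, 30–39=3351, 40–49=8694, 50+=3833

3833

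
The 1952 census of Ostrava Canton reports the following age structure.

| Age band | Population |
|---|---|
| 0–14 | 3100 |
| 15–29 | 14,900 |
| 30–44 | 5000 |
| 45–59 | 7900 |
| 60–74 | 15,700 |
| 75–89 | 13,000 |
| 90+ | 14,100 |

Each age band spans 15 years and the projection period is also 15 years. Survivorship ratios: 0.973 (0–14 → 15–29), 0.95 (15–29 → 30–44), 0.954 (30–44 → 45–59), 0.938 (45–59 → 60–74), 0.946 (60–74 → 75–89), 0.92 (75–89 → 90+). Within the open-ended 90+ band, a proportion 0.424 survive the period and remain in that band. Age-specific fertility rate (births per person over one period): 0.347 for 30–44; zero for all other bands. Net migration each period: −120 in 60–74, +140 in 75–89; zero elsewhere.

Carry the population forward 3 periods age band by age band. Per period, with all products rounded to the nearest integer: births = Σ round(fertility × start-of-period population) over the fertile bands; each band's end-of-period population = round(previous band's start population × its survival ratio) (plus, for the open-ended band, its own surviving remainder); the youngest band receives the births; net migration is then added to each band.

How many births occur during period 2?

[period 1]
Births: 5000 × 0.347 = 1735
15–29: 3100 × 0.973 = 3016
30–44: 14900 × 0.95 = 14155
45–59: 5000 × 0.954 = 4770
60–74: 7900 × 0.938 = 7410
75–89: 15700 × 0.946 = 14852
90+: 13000 × 0.92 + 14100 × 0.424 = 11960 + 5978 = 17938
Net migration: 60–74 − 120 → 7290; 75–89 + 140 → 14992
Population now: 0–14=1735, 15–29=3016, 30–44=14155, 45–59=4770, 60–74=7290, 75–89=14992, 90+=17938
[period 2]
Births: 14155 × 0.347 = 4912
15–29: 1735 × 0.973 = 1688
30–44: 3016 × 0.95 = 2865
45–59: 14155 × 0.954 = 13504
60–74: 4770 × 0.938 = 4474
75–89: 7290 × 0.946 = 6896
90+: 14992 × 0.92 + 17938 × 0.424 = 13793 + 7606 = 21399
Net migration: 60–74 − 120 → 4354; 75–89 + 140 → 7036
Population now: 0–14=4912, 15–29=1688, 30–44=2865, 45–59=13504, 60–74=4354, 75–89=7036, 90+=21399

4912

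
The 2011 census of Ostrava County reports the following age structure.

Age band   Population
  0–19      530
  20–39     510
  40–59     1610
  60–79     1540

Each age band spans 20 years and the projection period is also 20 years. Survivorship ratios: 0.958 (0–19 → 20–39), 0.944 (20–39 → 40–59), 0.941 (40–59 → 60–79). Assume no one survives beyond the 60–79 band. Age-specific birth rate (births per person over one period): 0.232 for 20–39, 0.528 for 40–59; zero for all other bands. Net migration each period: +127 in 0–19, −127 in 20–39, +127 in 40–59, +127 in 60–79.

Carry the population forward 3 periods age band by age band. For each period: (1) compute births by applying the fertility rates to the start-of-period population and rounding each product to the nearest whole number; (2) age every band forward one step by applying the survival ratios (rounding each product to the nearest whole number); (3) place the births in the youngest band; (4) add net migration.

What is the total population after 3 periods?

2566

Period 1.
Births: 510 × 0.232 = 118  |  1610 × 0.528 = 850 → 968
20–39: 530 × 0.958 = 508
40–59: 510 × 0.944 = 481
60–79: 1610 × 0.941 = 1515
Net migration: 0–19 + 127 → 1095; 20–39 − 127 → 381; 40–59 + 127 → 608; 60–79 + 127 → 1642
→ [1095, 381, 608, 1642]
Period 2.
Births: 381 × 0.232 = 88  |  608 × 0.528 = 321 → 409
20–39: 1095 × 0.958 = 1049
40–59: 381 × 0.944 = 360
60–79: 608 × 0.941 = 572
Net migration: 0–19 + 127 → 536; 20–39 − 127 → 922; 40–59 + 127 → 487; 60–79 + 127 → 699
→ [536, 922, 487, 699]
Period 3.
Births: 922 × 0.232 = 214  |  487 × 0.528 = 257 → 471
20–39: 536 × 0.958 = 513
40–59: 922 × 0.944 = 870
60–79: 487 × 0.941 = 458
Net migration: 0–19 + 127 → 598; 20–39 − 127 → 386; 40–59 + 127 → 997; 60–79 + 127 → 585
→ [598, 386, 997, 585]
Total after period 3: 598 + 386 + 997 + 585 = 2566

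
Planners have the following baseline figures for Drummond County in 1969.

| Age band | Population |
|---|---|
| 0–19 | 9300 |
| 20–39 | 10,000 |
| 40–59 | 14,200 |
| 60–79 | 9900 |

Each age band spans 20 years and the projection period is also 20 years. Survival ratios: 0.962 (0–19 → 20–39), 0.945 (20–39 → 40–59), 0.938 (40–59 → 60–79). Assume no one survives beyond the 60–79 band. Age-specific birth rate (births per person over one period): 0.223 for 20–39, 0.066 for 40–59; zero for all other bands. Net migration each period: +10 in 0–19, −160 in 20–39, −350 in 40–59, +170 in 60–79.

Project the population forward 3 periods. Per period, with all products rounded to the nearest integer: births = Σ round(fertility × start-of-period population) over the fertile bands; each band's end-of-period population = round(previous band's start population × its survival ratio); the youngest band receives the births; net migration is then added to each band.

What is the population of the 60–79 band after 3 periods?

7631

Let group 1 be 0–19 through group 4 = 60–79.
After projecting period 1:
Births: 10000 * 0.223 = 2230, 14200 * 0.066 = 937 — total 3167
Group 2: 9300 * 0.962 = 8947
Group 3: 10000 * 0.945 = 9450
Group 4: 14200 * 0.938 = 13320
Net migration: Group 1 + 10 → 3177; Group 2 − 160 → 8787; Group 3 − 350 → 9100; Group 4 + 170 → 13490
Giving 3177 / 8787 / 9100 / 13490.
After projecting period 2:
Births: 8787 * 0.223 = 1960, 9100 * 0.066 = 601 — total 2561
Group 2: 3177 * 0.962 = 3056
Group 3: 8787 * 0.945 = 8304
Group 4: 9100 * 0.938 = 8536
Net migration: Group 1 + 10 → 2571; Group 2 − 160 → 2896; Group 3 − 350 → 7954; Group 4 + 170 → 8706
Giving 2571 / 2896 / 7954 / 8706.
After projecting period 3:
Births: 2896 * 0.223 = 646, 7954 * 0.066 = 525 — total 1171
Group 2: 2571 * 0.962 = 2473
Group 3: 2896 * 0.945 = 2737
Group 4: 7954 * 0.938 = 7461
Net migration: Group 1 + 10 → 1181; Group 2 − 160 → 2313; Group 3 − 350 → 2387; Group 4 + 170 → 7631
Giving 1181 / 2313 / 2387 / 7631.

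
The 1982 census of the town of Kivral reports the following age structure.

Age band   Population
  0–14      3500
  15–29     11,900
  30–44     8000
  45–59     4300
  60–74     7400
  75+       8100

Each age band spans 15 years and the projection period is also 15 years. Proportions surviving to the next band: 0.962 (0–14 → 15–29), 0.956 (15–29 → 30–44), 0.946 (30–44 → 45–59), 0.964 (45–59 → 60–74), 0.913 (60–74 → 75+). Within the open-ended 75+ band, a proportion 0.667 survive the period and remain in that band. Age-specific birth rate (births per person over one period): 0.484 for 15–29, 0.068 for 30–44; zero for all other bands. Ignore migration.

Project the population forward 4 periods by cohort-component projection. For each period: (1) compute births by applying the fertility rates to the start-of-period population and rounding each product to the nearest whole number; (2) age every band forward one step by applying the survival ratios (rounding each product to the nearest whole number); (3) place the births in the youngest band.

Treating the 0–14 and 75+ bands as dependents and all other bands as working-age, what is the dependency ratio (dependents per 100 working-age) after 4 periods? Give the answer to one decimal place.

After projecting period 1:
Births: 11900 * 0.484 = 5760 ; 8000 * 0.068 = 544 → 6304
15–29: 3500 * 0.962 = 3367
30–44: 11900 * 0.956 = 11376
45–59: 8000 * 0.946 = 7568
60–74: 4300 * 0.964 = 4145
75+: 7400 * 0.913 + 8100 * 0.667 = 6756 + 5403 = 12159
Giving 6304 / 3367 / 11376 / 7568 / 4145 / 12159.
After projecting period 2:
Births: 3367 * 0.484 = 1630 ; 11376 * 0.068 = 774 → 2404
15–29: 6304 * 0.962 = 6064
30–44: 3367 * 0.956 = 3219
45–59: 11376 * 0.946 = 10762
60–74: 7568 * 0.964 = 7296
75+: 4145 * 0.913 + 12159 * 0.667 = 3784 + 8110 = 11894
Giving 2404 / 6064 / 3219 / 10762 / 7296 / 11894.
After projecting period 3:
Births: 6064 * 0.484 = 2935 ; 3219 * 0.068 = 219 → 3154
15–29: 2404 * 0.962 = 2313
30–44: 6064 * 0.956 = 5797
45–59: 3219 * 0.946 = 3045
60–74: 10762 * 0.964 = 10375
75+: 7296 * 0.913 + 11894 * 0.667 = 6661 + 7933 = 14594
Giving 3154 / 2313 / 5797 / 3045 / 10375 / 14594.
After projecting period 4:
Births: 2313 * 0.484 = 1119 ; 5797 * 0.068 = 394 → 1513
15–29: 3154 * 0.962 = 3034
30–44: 2313 * 0.956 = 2211
45–59: 5797 * 0.946 = 5484
60–74: 3045 * 0.964 = 2935
75+: 10375 * 0.913 + 14594 * 0.667 = 9472 + 9734 = 19206
Giving 1513 / 3034 / 2211 / 5484 / 2935 / 19206.
Dependents (band 0–14 + band 75+) = 1513 + 19206 = 20719; working-age = 13664; ratio = 20719/13664 × 100 = 151.6

151.6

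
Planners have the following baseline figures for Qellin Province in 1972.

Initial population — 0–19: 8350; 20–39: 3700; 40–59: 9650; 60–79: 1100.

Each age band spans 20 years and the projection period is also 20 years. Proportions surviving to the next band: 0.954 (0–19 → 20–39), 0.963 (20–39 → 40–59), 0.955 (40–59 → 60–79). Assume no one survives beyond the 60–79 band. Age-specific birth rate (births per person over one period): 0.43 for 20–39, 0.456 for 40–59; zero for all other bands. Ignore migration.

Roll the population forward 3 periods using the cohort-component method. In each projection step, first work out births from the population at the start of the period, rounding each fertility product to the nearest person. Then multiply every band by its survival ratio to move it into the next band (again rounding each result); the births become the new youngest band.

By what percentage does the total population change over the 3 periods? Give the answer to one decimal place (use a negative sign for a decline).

Call the groups 1 to 4, youngest first.
Period 1.
Births: 3700 × 0.43 = 1591, 9650 × 0.456 = 4400 ⇒ total 5991
Group 2: 8350 × 0.954 = 7966
Group 3: 3700 × 0.963 = 3563
Group 4: 9650 × 0.955 = 9216
Giving 5991 / 7966 / 3563 / 9216.
Period 2.
Births: 7966 × 0.43 = 3425, 3563 × 0.456 = 1625 ⇒ total 5050
Group 2: 5991 × 0.954 = 5715
Group 3: 7966 × 0.963 = 7671
Group 4: 3563 × 0.955 = 3403
Giving 5050 / 5715 / 7671 / 3403.
Period 3.
Births: 5715 × 0.43 = 2457, 7671 × 0.456 = 3498 ⇒ total 5955
Group 2: 5050 × 0.954 = 4818
Group 3: 5715 × 0.963 = 5504
Group 4: 7671 × 0.955 = 7326
Giving 5955 / 4818 / 5504 / 7326.
Total: 22800 → 23603; change = 803; percentage change = 3.5%

3.5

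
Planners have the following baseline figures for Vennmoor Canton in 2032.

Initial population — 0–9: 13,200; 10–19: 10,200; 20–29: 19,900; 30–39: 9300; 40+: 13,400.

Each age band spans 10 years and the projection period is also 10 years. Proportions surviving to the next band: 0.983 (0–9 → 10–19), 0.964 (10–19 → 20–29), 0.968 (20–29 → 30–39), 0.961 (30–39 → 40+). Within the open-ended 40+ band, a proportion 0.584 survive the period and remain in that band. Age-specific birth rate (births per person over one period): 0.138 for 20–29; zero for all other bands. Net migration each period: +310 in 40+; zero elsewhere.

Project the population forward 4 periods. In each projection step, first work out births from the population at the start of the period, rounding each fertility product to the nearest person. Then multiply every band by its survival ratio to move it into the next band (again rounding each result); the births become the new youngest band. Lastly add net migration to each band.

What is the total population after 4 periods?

33151

Numbering the groups 1..5 from youngest to oldest:
After projecting period 1:
Births: 19900 * 0.138 = 2746
Group 2: 13200 * 0.983 = 12976
Group 3: 10200 * 0.964 = 9833
Group 4: 19900 * 0.968 = 19263
Group 5: 9300 * 0.961 + 13400 * 0.584 = 8937 + 7826 = 16763
Net migration: Group 5 + 310 → 17073
End of period: [2746, 12976, 9833, 19263, 17073]
After projecting period 2:
Births: 9833 * 0.138 = 1357
Group 2: 2746 * 0.983 = 2699
Group 3: 12976 * 0.964 = 12509
Group 4: 9833 * 0.968 = 9518
Group 5: 19263 * 0.961 + 17073 * 0.584 = 18512 + 9971 = 28483
Net migration: Group 5 + 310 → 28793
End of period: [1357, 2699, 12509, 9518, 28793]
After projecting period 3:
Births: 12509 * 0.138 = 1726
Group 2: 1357 * 0.983 = 1334
Group 3: 2699 * 0.964 = 2602
Group 4: 12509 * 0.968 = 12109
Group 5: 9518 * 0.961 + 28793 * 0.584 = 9147 + 16815 = 25962
Net migration: Group 5 + 310 → 26272
End of period: [1726, 1334, 2602, 12109, 26272]
After projecting period 4:
Births: 2602 * 0.138 = 359
Group 2: 1726 * 0.983 = 1697
Group 3: 1334 * 0.964 = 1286
Group 4: 2602 * 0.968 = 2519
Group 5: 12109 * 0.961 + 26272 * 0.584 = 11637 + 15343 = 26980
Net migration: Group 5 + 310 → 27290
End of period: [359, 1697, 1286, 2519, 27290]
Total after period 4: 359 + 1697 + 1286 + 2519 + 27290 = 33151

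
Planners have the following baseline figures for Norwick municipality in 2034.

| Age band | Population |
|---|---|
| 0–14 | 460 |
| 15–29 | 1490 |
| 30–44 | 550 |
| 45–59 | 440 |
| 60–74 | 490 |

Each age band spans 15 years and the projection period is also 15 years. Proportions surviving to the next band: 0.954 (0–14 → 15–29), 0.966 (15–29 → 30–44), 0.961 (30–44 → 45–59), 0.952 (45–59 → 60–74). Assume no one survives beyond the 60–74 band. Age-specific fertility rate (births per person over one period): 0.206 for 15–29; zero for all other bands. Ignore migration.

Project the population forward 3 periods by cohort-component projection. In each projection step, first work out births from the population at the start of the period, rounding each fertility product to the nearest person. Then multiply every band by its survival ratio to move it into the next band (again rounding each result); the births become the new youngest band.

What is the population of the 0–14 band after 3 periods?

60

Numbering the bands 1..5 from youngest to oldest:
— Period 1 —
Births: 1490 × 0.206 = 307
Band 2: 460 × 0.954 = 439
Band 3: 1490 × 0.966 = 1439
Band 4: 550 × 0.961 = 529
Band 5: 440 × 0.952 = 419
→ [307, 439, 1439, 529, 419]
— Period 2 —
Births: 439 × 0.206 = 90
Band 2: 307 × 0.954 = 293
Band 3: 439 × 0.966 = 424
Band 4: 1439 × 0.961 = 1383
Band 5: 529 × 0.952 = 504
→ [90, 293, 424, 1383, 504]
— Period 3 —
Births: 293 × 0.206 = 60
Band 2: 90 × 0.954 = 86
Band 3: 293 × 0.966 = 283
Band 4: 424 × 0.961 = 407
Band 5: 1383 × 0.952 = 1317
→ [60, 86, 283, 407, 1317]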